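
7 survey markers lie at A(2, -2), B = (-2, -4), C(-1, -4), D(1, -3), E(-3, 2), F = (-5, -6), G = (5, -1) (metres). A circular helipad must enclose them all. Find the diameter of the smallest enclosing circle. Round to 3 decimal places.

11.253

A smallest enclosing disk is always determined by at most three of the input points on its boundary.
The minimum enclosing circle is determined by three boundary points: E, F, G.
Their circumcentre is (-2/7, -41/14) with r² = 6205/196.
The farthest remaining point A is at distance² 1193/196 ≤ 6205/196.
Diameter = 2r = 2√(6205/196) ≈ 11.253.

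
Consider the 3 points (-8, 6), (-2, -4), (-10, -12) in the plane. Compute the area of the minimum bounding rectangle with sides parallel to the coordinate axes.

144

x ranges over [-10, -2], width 8.
y ranges over [-12, 6], height 18.
Area = 8 × 18 = 144.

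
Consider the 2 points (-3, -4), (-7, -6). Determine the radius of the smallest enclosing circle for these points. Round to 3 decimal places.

The smallest circle enclosing two points has them as diameter endpoints.
Centre = midpoint = (-5, -5); r² = |(-3, -4)−(-7, -6)|²/4 = 20/4 = 5.
r = √5 ≈ 2.236.

2.236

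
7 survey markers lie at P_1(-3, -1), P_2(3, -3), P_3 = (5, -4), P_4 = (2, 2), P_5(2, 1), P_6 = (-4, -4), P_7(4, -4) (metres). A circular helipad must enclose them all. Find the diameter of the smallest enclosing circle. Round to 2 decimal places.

The minimum enclosing circle is determined by three boundary points: P_3, P_4, P_6.
Their circumcentre is (0.5, -2.5) with r² = 22.5.
The farthest remaining point P_1 is at distance² 14.5 ≤ 22.5.
Diameter = 2r = 2√(22.5) ≈ 9.49.

9.49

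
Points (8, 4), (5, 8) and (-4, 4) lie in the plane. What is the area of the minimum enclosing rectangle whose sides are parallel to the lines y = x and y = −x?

In coordinates u = x + y, v = x − y the rectangle is axis-aligned; the map (x,y)→(u,v) scales areas by 2.
u-values: 12, 13, 0; range = 13 − 0 = 13.
v-values: 4, -3, -8; range = 4 − (-8) = 12.
Area = (13 × 12) / 2 = 78.

78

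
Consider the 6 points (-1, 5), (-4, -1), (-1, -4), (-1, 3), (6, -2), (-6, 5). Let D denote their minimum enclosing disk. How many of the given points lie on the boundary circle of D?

2

The minimum enclosing circle of a finite set is fixed by two of the points (as a diameter) or three (as a circumcircle).
The farthest pair is (6, -2)–(-6, 5) with squared distance 193. The circle on this segment as diameter has centre (0, 1.5) and r² = 193/4 = 48.25.
Check (-1, 5): distance² to centre = 13.25 ≤ 48.25, so it lies inside.
All remaining points lie in this disk, and no smaller disk contains both endpoints, so this is the minimum enclosing circle.
The points at distance exactly r from the centre are (6, -2), (-6, 5) — 2 points.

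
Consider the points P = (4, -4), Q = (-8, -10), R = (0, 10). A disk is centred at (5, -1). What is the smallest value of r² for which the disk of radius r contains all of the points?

The required radius is the distance from (5, -1) to the farthest point.
Squared distances: 10, 250, 146.
Maximum is 250, attained at Q.

250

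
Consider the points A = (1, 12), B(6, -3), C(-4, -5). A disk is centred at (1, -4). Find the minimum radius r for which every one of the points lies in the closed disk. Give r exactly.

The required radius is the distance from (1, -4) to the farthest point.
Squared distances: 256, 26, 26.
Maximum is 256, attained at A.
r = √256 = 16.

16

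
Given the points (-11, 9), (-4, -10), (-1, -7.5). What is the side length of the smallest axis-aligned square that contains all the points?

19

The bounding box has width 10 and height 19.
An axis-aligned square enclosing the set must have side ≥ max(width, height).
So the minimum side is max(10, 19) = 19.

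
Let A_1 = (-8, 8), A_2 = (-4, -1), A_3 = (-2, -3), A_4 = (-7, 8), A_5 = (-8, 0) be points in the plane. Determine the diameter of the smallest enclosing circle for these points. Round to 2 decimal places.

By Welzl's lemma the MEC is supported by two points (diametrically opposite) or three points (on a circumcircle).
The farthest pair is A_1–A_3 with squared distance 157. The circle on this segment as diameter has centre (-5, 2.5) and r² = 157/4 = 39.25.
Check A_2: distance² to centre = 13.25 ≤ 39.25, so it lies inside.
All remaining points lie in this disk, and no smaller disk contains both endpoints, so this is the minimum enclosing circle.
Diameter = 2r = 2√(39.25) ≈ 12.53.

12.53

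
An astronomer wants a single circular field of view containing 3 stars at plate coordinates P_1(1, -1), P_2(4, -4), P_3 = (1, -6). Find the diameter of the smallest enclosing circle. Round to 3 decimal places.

Side lengths²: P_1P_2² = 18, P_1P_3² = 25, P_2P_3² = 13.
Since P_1P_3² = 25 < 18 + 13 = 31, the triangle is acute, so the smallest enclosing circle is the circumcircle.
Circumcentre = (1.5, -3.5), r² = 6.5.
Diameter = 2r = 2√(6.5) ≈ 5.099.

5.099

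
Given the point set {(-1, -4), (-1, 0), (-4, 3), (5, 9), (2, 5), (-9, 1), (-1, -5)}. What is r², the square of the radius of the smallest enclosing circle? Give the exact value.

94250/1369

A smallest enclosing disk is always determined by at most three of the input points on its boundary.
The minimum enclosing circle is determined by three boundary points: (5, 9), (-9, 1), (-1, -5).
Their circumcentre is (-38/37, 122/37) with r² = 94250/1369.
The farthest remaining point (-1, -4) is at distance² 72901/1369 ≤ 94250/1369.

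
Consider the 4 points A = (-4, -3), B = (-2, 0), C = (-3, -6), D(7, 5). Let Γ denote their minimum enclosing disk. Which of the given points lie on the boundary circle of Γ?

By Welzl's lemma the MEC is supported by two points (diametrically opposite) or three points (on a circumcircle).
The farthest pair is C–D with squared distance 221. The circle on this segment as diameter has centre (2, -0.5) and r² = 221/4 = 55.25.
Check A: distance² to centre = 42.25 ≤ 55.25, so it lies inside.
All remaining points lie in this disk, and no smaller disk contains both endpoints, so this is the minimum enclosing circle.
The points at distance exactly r from the centre are C, D — 2 points.

C, D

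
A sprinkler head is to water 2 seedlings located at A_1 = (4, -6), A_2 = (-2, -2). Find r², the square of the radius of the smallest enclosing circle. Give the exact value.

The smallest circle enclosing two points has them as diameter endpoints.
Centre = midpoint = (1, -4); r² = |A_1A_2|²/4 = 52/4 = 13.

13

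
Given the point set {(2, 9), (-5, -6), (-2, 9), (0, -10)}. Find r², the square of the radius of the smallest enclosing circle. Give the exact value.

The minimum enclosing circle is determined by three boundary points: (2, 9), (-2, 9), (0, -10).
Their circumcentre is (0, -15/38) with r² = 133225/1444.
The farthest remaining point (-5, -6) is at distance² 81469/1444 ≤ 133225/1444.

133225/1444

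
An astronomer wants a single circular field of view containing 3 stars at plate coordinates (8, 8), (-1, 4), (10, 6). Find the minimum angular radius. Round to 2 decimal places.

Call the three points A, B, C in the order given.
Side lengths²: AB² = 97, AC² = 8, BC² = 125.
Since BC² = 125 ≥ 97 + 8 = 105, the angle opposite BC is not acute, so the smallest enclosing circle has BC as diameter.
Centre = midpoint of BC = (4.5, 5), r² = 125/4 = 31.25.
r = √(31.25) ≈ 5.59.

5.59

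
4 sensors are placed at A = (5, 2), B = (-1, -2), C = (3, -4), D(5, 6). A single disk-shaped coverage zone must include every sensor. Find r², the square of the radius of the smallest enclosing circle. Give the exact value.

A smallest enclosing disk is always determined by at most three of the input points on its boundary.
The minimum enclosing circle is determined by three boundary points: B, C, D.
Their circumcentre is (34/11, 13/11) with r² = 3250/121.
The farthest remaining point A is at distance² 522/121 ≤ 3250/121.

3250/121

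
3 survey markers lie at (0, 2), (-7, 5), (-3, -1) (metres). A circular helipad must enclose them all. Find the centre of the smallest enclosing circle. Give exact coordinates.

Call the three points A, B, C in the order given.
Side lengths²: AB² = 58, AC² = 18, BC² = 52.
Since AB² = 58 < 52 + 18 = 70, the triangle is acute, so the smallest enclosing circle is the circumcircle.
Circumcentre = (-3.8, 2.8), r² = 15.08.
Centre = (-3.8, 2.8).

(-3.8, 2.8)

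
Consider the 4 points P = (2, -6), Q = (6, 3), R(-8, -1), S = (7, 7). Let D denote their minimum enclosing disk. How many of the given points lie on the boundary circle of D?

3

The minimum enclosing circle of a finite set is fixed by two of the points (as a diameter) or three (as a circumcircle).
The minimum enclosing circle is determined by three boundary points: P, R, S.
Their circumcentre is (-7/62, 141/62) with r² = 140165/1922.
The farthest remaining point Q is at distance² 72833/1922 ≤ 140165/1922.
The points at distance exactly r from the centre are P, R, S — 3 points.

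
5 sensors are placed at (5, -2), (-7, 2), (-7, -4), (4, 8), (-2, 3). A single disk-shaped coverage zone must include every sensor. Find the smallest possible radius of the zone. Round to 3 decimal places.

The farthest pair is (-7, -4)–(4, 8) with squared distance 265. The circle on this segment as diameter has centre (-1.5, 2) and r² = 265/4 = 66.25.
Check (5, -2): distance² to centre = 58.25 ≤ 66.25, so it lies inside.
All remaining points lie in this disk, and no smaller disk contains both endpoints, so this is the minimum enclosing circle.
r = √(66.25) ≈ 8.139.

8.139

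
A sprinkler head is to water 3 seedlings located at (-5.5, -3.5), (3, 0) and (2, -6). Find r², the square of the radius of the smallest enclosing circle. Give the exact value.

Call the three points A, B, C in the order given.
Side lengths²: AB² = 84.5, AC² = 62.5, BC² = 37.
Since AB² = 84.5 < 62.5 + 37 = 99.5, the triangle is acute, so the smallest enclosing circle is the circumcircle.
Circumcentre = (-37/38, -46/19), r² = 31265/1444.

31265/1444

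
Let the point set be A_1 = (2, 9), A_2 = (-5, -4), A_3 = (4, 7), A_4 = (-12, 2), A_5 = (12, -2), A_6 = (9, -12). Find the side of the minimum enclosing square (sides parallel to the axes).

The bounding box has width 24 and height 21.
An axis-aligned square enclosing the set must have side ≥ max(width, height).
So the minimum side is max(24, 21) = 24.

24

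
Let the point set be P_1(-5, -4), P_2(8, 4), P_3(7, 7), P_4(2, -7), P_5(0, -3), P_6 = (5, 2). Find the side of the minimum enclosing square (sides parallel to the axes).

The bounding box has width 13 and height 14.
An axis-aligned square enclosing the set must have side ≥ max(width, height).
So the minimum side is max(13, 14) = 14.

14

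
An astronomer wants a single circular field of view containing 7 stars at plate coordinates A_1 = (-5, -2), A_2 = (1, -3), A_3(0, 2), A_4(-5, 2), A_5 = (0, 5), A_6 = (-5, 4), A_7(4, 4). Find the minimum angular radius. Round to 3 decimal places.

5.408

By Welzl's lemma the MEC is supported by two points (diametrically opposite) or three points (on a circumcircle).
The farthest pair is A_1–A_7 with squared distance 117. The circle on this segment as diameter has centre (-0.5, 1) and r² = 117/4 = 29.25.
Check A_2: distance² to centre = 18.25 ≤ 29.25, so it lies inside.
All remaining points lie in this disk, and no smaller disk contains both endpoints, so this is the minimum enclosing circle.
r = √(29.25) ≈ 5.408.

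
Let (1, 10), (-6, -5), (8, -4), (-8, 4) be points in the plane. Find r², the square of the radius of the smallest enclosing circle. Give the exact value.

81.25

The minimum enclosing circle is determined by three boundary points: (1, 10), (8, -4), (-8, 4).
Their circumcentre is (0.5, 1) with r² = 81.25.
The farthest remaining point (-6, -5) is at distance² 78.25 ≤ 81.25.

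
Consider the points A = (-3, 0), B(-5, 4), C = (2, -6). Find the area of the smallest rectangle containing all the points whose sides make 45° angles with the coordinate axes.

25.5

In coordinates u = x + y, v = x − y the rectangle is axis-aligned; the map (x,y)→(u,v) scales areas by 2.
u-values: -3, -1, -4; range = -1 − (-4) = 3.
v-values: -3, -9, 8; range = 8 − (-9) = 17.
Area = (3 × 17) / 2 = 25.5.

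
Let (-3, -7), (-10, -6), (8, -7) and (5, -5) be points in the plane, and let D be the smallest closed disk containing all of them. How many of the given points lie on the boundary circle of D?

2

A smallest enclosing disk is always determined by at most three of the input points on its boundary.
The farthest pair is (-10, -6)–(8, -7) with squared distance 325. The circle on this segment as diameter has centre (-1, -6.5) and r² = 325/4 = 81.25.
Check (-3, -7): distance² to centre = 4.25 ≤ 81.25, so it lies inside.
All remaining points lie in this disk, and no smaller disk contains both endpoints, so this is the minimum enclosing circle.
The points at distance exactly r from the centre are (-10, -6), (8, -7) — 2 points.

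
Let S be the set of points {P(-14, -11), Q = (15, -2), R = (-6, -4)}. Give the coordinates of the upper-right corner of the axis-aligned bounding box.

(15, -2)

x-range [-14, 15], y-range [-11, -2].
The upper-right corner is (15, -2).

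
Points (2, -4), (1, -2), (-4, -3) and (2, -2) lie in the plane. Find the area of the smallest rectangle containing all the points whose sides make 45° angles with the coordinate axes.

In coordinates u = x + y, v = x − y the rectangle is axis-aligned; the map (x,y)→(u,v) scales areas by 2.
u-values: -2, -1, -7, 0; range = 0 − (-7) = 7.
v-values: 6, 3, -1, 4; range = 6 − (-1) = 7.
Area = (7 × 7) / 2 = 24.5.

24.5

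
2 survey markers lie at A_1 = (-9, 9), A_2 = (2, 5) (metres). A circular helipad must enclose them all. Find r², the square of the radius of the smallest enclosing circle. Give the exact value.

The smallest circle enclosing two points has them as diameter endpoints.
Centre = midpoint = (-3.5, 7); r² = |A_1A_2|²/4 = 137/4 = 34.25.

34.25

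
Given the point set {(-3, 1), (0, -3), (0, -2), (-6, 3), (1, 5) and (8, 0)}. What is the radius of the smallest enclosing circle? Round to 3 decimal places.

7.159

The minimum enclosing circle of a finite set is fixed by two of the points (as a diameter) or three (as a circumcircle).
The farthest pair is (-6, 3)–(8, 0) with squared distance 205. The circle on this segment as diameter has centre (1, 1.5) and r² = 205/4 = 51.25.
Check (-3, 1): distance² to centre = 16.25 ≤ 51.25, so it lies inside.
All remaining points lie in this disk, and no smaller disk contains both endpoints, so this is the minimum enclosing circle.
r = √(51.25) ≈ 7.159.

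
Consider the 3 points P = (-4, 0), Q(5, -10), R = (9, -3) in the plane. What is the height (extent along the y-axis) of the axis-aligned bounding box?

max y = 0, min y = -10, so height = 10.

10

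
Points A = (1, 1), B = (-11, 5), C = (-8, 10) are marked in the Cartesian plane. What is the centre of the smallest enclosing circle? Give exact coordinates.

Side lengths²: AB² = 160, AC² = 162, BC² = 34.
Since AC² = 162 < 160 + 34 = 194, the triangle is acute, so the smallest enclosing circle is the circumcircle.
Circumcentre = (-4.5, 4.5), r² = 42.5.
Centre = (-4.5, 4.5).

(-4.5, 4.5)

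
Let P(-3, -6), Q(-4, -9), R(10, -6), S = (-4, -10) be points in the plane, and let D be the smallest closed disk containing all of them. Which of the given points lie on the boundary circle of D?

The minimum enclosing circle of a finite set is fixed by two of the points (as a diameter) or three (as a circumcircle).
The farthest pair is R–S with squared distance 212. The circle on this segment as diameter has centre (3, -8) and r² = 212/4 = 53.
Check P: distance² to centre = 40 ≤ 53, so it lies inside.
All remaining points lie in this disk, and no smaller disk contains both endpoints, so this is the minimum enclosing circle.
The points at distance exactly r from the centre are R, S — 2 points.

R, S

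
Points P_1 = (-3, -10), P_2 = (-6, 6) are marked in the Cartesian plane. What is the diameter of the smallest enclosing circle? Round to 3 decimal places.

16.279

The smallest circle enclosing two points has them as diameter endpoints.
Centre = midpoint = (-4.5, -2); r² = |P_1P_2|²/4 = 265/4 = 66.25.
Diameter = 2r = 2√(66.25) ≈ 16.279.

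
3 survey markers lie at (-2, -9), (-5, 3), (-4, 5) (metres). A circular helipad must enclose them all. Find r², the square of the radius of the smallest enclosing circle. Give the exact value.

50

Call the three points A, B, C in the order given.
Side lengths²: AB² = 153, AC² = 200, BC² = 5.
Since AC² = 200 ≥ 153 + 5 = 158, the angle opposite AC is not acute, so the smallest enclosing circle has AC as diameter.
Centre = midpoint of AC = (-3, -2), r² = 200/4 = 50.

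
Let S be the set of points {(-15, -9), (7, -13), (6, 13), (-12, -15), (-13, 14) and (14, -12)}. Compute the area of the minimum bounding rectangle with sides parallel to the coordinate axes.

x ranges over [-15, 14], width 29.
y ranges over [-15, 14], height 29.
Area = 29 × 29 = 841.

841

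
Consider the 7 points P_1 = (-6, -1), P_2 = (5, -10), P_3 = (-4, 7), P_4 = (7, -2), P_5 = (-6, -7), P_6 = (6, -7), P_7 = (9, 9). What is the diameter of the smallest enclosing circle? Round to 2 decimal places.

The minimum enclosing circle is determined by three boundary points: P_2, P_5, P_7.
Their circumcentre is (67/34, 19/34) with r² = 69745/578.
The farthest remaining point P_3 is at distance² 44585/578 ≤ 69745/578.
Diameter = 2r = 2√(69745/578) ≈ 21.97.

21.97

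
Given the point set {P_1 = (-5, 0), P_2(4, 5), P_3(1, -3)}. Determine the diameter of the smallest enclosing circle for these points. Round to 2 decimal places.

10.35

Side lengths²: P_1P_2² = 106, P_1P_3² = 45, P_2P_3² = 73.
Since P_1P_2² = 106 < 73 + 45 = 118, the triangle is acute, so the smallest enclosing circle is the circumcircle.
Circumcentre = (-9/38, 77/38), r² = 19345/722.
Diameter = 2r = 2√(19345/722) ≈ 10.35.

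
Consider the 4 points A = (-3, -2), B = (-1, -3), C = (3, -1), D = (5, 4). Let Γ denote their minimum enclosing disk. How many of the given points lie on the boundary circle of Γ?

By Welzl's lemma the MEC is supported by two points (diametrically opposite) or three points (on a circumcircle).
The farthest pair is A–D with squared distance 100. The circle on this segment as diameter has centre (1, 1) and r² = 100/4 = 25.
Check B: distance² to centre = 20 ≤ 25, so it lies inside.
All remaining points lie in this disk, and no smaller disk contains both endpoints, so this is the minimum enclosing circle.
The points at distance exactly r from the centre are A, D — 2 points.

2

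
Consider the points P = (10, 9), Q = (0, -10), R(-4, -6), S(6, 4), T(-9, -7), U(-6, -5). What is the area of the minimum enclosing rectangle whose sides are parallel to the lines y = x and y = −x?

210

In coordinates u = x + y, v = x − y the rectangle is axis-aligned; the map (x,y)→(u,v) scales areas by 2.
u-values: 19, -10, -10, 10, -16, -11; range = 19 − (-16) = 35.
v-values: 1, 10, 2, 2, -2, -1; range = 10 − (-2) = 12.
Area = (35 × 12) / 2 = 210.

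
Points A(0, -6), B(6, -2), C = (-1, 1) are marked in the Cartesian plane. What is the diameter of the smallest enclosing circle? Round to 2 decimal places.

Side lengths²: AB² = 52, AC² = 50, BC² = 58.
Since BC² = 58 < 52 + 50 = 102, the triangle is acute, so the smallest enclosing circle is the circumcircle.
Circumcentre = (41/23, -50/23), r² = 9425/529.
Diameter = 2r = 2√(9425/529) ≈ 8.44.

8.44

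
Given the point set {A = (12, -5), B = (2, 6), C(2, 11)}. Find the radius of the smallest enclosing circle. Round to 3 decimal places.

Side lengths²: AB² = 221, AC² = 356, BC² = 25.
Since AC² = 356 ≥ 221 + 25 = 246, the angle opposite AC is not acute, so the smallest enclosing circle has AC as diameter.
Centre = midpoint of AC = (7, 3), r² = 356/4 = 89.
r = √89 ≈ 9.434.

9.434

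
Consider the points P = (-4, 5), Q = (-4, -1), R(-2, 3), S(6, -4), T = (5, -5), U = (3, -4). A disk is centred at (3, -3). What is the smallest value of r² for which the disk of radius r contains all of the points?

113

The required radius is the distance from (3, -3) to the farthest point.
Squared distances: 113, 53, 61, 10, 8, 1.
Maximum is 113, attained at P.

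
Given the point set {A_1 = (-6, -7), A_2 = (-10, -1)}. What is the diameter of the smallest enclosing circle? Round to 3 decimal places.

7.211

The smallest circle enclosing two points has them as diameter endpoints.
Centre = midpoint = (-8, -4); r² = |A_1A_2|²/4 = 52/4 = 13.
Diameter = 2r = 2√13 ≈ 7.211.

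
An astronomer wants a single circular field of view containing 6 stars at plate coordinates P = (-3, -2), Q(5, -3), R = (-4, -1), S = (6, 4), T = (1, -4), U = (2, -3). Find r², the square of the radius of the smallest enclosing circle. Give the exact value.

10625/338

The minimum enclosing circle is determined by three boundary points: Q, R, S.
Their circumcentre is (31/26, 29/26) with r² = 10625/338.
The farthest remaining point P is at distance² 9221/338 ≤ 10625/338.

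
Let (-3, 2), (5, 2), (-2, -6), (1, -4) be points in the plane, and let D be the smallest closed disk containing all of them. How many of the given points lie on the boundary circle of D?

3

The minimum enclosing circle of a finite set is fixed by two of the points (as a diameter) or three (as a circumcircle).
The minimum enclosing circle is determined by three boundary points: (-3, 2), (5, 2), (-2, -6).
Their circumcentre is (1, -1.5625) with r² = 28.69140625.
The farthest remaining point (1, -4) is at distance² 5.94140625 ≤ 28.69140625.
The points at distance exactly r from the centre are (-3, 2), (5, 2), (-2, -6) — 3 points.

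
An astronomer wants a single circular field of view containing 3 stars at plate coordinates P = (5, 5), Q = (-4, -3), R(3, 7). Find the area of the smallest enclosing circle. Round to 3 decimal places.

117.429

Side lengths²: PQ² = 145, PR² = 8, QR² = 149.
Since QR² = 149 < 145 + 8 = 153, the triangle is acute, so the smallest enclosing circle is the circumcircle.
Circumcentre = (-7/34, 61/34), r² = 21605/578.
Area = π·r² = π·21605/578 ≈ 117.429.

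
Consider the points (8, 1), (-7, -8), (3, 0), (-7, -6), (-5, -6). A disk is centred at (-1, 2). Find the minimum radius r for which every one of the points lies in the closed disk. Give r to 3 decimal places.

The required radius is the distance from (-1, 2) to the farthest point.
Squared distances: 82, 136, 20, 100, 80.
Maximum is 136, attained at (-7, -8).
r = √136 ≈ 11.662.

11.662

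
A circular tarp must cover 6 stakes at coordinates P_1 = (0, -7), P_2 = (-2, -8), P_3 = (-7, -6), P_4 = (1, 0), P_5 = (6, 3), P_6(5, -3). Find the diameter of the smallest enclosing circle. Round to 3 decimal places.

15.811

By Welzl's lemma the MEC is supported by two points (diametrically opposite) or three points (on a circumcircle).
The farthest pair is P_3–P_5 with squared distance 250. The circle on this segment as diameter has centre (-0.5, -1.5) and r² = 250/4 = 62.5.
Check P_1: distance² to centre = 30.5 ≤ 62.5, so it lies inside.
All remaining points lie in this disk, and no smaller disk contains both endpoints, so this is the minimum enclosing circle.
Diameter = 2r = 2√(62.5) ≈ 15.811.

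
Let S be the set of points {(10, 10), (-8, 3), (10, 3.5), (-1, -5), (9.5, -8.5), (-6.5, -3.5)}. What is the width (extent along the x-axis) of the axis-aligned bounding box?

max x = 10, min x = -8, so width = 18.

18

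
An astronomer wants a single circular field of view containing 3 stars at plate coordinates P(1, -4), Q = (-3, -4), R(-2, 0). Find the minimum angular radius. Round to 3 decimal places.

Side lengths²: PQ² = 16, PR² = 25, QR² = 17.
Since PR² = 25 < 17 + 16 = 33, the triangle is acute, so the smallest enclosing circle is the circumcircle.
Circumcentre = (-1, -2.375), r² = 6.640625.
r = √(6.640625) ≈ 2.577.

2.577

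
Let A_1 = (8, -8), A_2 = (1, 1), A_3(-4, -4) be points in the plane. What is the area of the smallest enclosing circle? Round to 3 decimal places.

Side lengths²: A_1A_2² = 130, A_1A_3² = 160, A_2A_3² = 50.
Since A_1A_3² = 160 < 130 + 50 = 180, the triangle is acute, so the smallest enclosing circle is the circumcircle.
Circumcentre = (2.25, -5.25), r² = 40.625.
Area = π·r² = π·40.625 ≈ 127.627.

127.627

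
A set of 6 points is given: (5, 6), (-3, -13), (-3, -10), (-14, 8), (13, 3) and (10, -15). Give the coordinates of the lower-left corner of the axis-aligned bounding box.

(-14, -15)

x-range [-14, 13], y-range [-15, 8].
The lower-left corner is (-14, -15).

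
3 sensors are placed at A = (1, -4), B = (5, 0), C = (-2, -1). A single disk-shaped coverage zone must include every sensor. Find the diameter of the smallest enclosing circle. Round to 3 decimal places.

7.071

Side lengths²: AB² = 32, AC² = 18, BC² = 50.
Since BC² = 50 ≥ 32 + 18 = 50, the angle opposite BC is not acute, so the smallest enclosing circle has BC as diameter.
Centre = midpoint of BC = (1.5, -0.5), r² = 50/4 = 12.5.
Diameter = 2r = 2√(12.5) ≈ 7.071.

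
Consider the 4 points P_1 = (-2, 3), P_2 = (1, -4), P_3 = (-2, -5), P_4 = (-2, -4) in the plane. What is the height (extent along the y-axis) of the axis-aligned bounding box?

8

max y = 3, min y = -5, so height = 8.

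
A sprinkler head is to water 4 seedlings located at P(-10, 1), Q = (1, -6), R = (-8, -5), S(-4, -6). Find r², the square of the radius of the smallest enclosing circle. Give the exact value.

By Welzl's lemma the MEC is supported by two points (diametrically opposite) or three points (on a circumcircle).
The farthest pair is P–Q with squared distance 170. The circle on this segment as diameter has centre (-4.5, -2.5) and r² = 170/4 = 42.5.
Check R: distance² to centre = 18.5 ≤ 42.5, so it lies inside.
All remaining points lie in this disk, and no smaller disk contains both endpoints, so this is the minimum enclosing circle.

42.5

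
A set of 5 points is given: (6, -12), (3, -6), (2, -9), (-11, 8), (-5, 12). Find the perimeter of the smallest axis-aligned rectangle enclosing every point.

82

Width = max x − min x = 6 − (-11) = 17.
Height = max y − min y = 12 − (-12) = 24.
Perimeter = 2(17 + 24) = 82.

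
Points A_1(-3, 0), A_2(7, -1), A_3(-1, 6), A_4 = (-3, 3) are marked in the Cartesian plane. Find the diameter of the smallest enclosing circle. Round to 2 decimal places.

10.90

By Welzl's lemma the MEC is supported by two points (diametrically opposite) or three points (on a circumcircle).
The minimum enclosing circle is determined by three boundary points: A_1, A_2, A_3.
Their circumcentre is (137/62, 99/62) with r² = 57065/1922.
The farthest remaining point A_4 is at distance² 55949/1922 ≤ 57065/1922.
Diameter = 2r = 2√(57065/1922) ≈ 10.90.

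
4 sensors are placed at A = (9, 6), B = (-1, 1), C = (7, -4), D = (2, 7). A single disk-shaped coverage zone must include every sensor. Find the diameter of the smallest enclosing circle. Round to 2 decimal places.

A smallest enclosing disk is always determined by at most three of the input points on its boundary.
The minimum enclosing circle is determined by three boundary points: A, C, D.
Their circumcentre is (173/36, 59/36) with r² = 23725/648.
The farthest remaining point B is at distance² 22105/648 ≤ 23725/648.
Diameter = 2r = 2√(23725/648) ≈ 12.10.

12.10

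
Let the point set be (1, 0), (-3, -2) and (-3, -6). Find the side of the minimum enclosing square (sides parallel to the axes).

6

The bounding box has width 4 and height 6.
An axis-aligned square enclosing the set must have side ≥ max(width, height).
So the minimum side is max(4, 6) = 6.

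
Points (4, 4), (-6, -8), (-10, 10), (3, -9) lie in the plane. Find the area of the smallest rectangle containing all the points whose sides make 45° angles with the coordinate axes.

In coordinates u = x + y, v = x − y the rectangle is axis-aligned; the map (x,y)→(u,v) scales areas by 2.
u-values: 8, -14, 0, -6; range = 8 − (-14) = 22.
v-values: 0, 2, -20, 12; range = 12 − (-20) = 32.
Area = (22 × 32) / 2 = 352.

352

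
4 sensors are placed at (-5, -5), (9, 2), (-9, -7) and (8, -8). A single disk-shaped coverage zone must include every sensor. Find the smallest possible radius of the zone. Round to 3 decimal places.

10.062

The minimum enclosing circle of a finite set is fixed by two of the points (as a diameter) or three (as a circumcircle).
The farthest pair is (9, 2)–(-9, -7) with squared distance 405. The circle on this segment as diameter has centre (0, -2.5) and r² = 405/4 = 101.25.
Check (-5, -5): distance² to centre = 31.25 ≤ 101.25, so it lies inside.
All remaining points lie in this disk, and no smaller disk contains both endpoints, so this is the minimum enclosing circle.
r = √(101.25) ≈ 10.062.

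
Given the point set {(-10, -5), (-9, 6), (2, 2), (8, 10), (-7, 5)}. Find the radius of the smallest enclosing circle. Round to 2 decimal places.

11.72

The farthest pair is (-10, -5)–(8, 10) with squared distance 549. The circle on this segment as diameter has centre (-1, 2.5) and r² = 549/4 = 137.25.
Check (-9, 6): distance² to centre = 76.25 ≤ 137.25, so it lies inside.
All remaining points lie in this disk, and no smaller disk contains both endpoints, so this is the minimum enclosing circle.
r = √(137.25) ≈ 11.72.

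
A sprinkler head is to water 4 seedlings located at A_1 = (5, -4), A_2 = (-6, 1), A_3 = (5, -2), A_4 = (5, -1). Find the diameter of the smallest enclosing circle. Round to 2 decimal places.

12.08

The farthest pair is A_1–A_2 with squared distance 146. The circle on this segment as diameter has centre (-0.5, -1.5) and r² = 146/4 = 36.5.
Check A_3: distance² to centre = 30.5 ≤ 36.5, so it lies inside.
All remaining points lie in this disk, and no smaller disk contains both endpoints, so this is the minimum enclosing circle.
Diameter = 2r = 2√(36.5) ≈ 12.08.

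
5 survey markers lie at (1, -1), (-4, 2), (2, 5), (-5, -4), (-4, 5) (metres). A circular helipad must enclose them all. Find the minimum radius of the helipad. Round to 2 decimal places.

5.70

By Welzl's lemma the MEC is supported by two points (diametrically opposite) or three points (on a circumcircle).
The farthest pair is (2, 5)–(-5, -4) with squared distance 130. The circle on this segment as diameter has centre (-1.5, 0.5) and r² = 130/4 = 32.5.
Check (1, -1): distance² to centre = 8.5 ≤ 32.5, so it lies inside.
All remaining points lie in this disk, and no smaller disk contains both endpoints, so this is the minimum enclosing circle.
r = √(32.5) ≈ 5.70.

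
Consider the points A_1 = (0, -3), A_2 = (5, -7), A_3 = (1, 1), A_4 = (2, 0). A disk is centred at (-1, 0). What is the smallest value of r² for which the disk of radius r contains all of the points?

85

The required radius is the distance from (-1, 0) to the farthest point.
Squared distances: 10, 85, 5, 9.
Maximum is 85, attained at A_2.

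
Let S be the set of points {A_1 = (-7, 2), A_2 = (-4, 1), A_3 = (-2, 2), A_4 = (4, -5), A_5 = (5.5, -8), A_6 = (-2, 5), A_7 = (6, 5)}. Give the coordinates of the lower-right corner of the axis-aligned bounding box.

x-range [-7, 6], y-range [-8, 5].
The lower-right corner is (6, -8).

(6, -8)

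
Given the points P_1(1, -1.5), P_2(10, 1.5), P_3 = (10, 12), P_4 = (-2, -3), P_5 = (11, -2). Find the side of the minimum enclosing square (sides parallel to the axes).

15

The bounding box has width 13 and height 15.
An axis-aligned square enclosing the set must have side ≥ max(width, height).
So the minimum side is max(13, 15) = 15.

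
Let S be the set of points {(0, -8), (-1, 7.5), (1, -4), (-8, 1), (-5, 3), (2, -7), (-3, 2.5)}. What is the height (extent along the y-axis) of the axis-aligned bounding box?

15.5

max y = 7.5, min y = -8, so height = 15.5.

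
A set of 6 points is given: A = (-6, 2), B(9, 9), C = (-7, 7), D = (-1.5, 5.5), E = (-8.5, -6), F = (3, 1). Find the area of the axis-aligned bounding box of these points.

x ranges over [-8.5, 9], width 17.5.
y ranges over [-6, 9], height 15.
Area = 17.5 × 15 = 262.5.

262.5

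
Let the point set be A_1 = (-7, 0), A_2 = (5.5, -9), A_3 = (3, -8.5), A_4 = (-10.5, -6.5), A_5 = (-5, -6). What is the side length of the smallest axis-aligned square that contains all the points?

16

The bounding box has width 16 and height 9.
An axis-aligned square enclosing the set must have side ≥ max(width, height).
So the minimum side is max(16, 9) = 16.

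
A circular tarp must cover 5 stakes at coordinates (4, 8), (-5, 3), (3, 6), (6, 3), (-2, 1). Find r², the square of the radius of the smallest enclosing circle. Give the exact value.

30.74

By Welzl's lemma the MEC is supported by two points (diametrically opposite) or three points (on a circumcircle).
The minimum enclosing circle is determined by three boundary points: (4, 8), (-5, 3), (6, 3).
Their circumcentre is (0.5, 3.7) with r² = 30.74.
The farthest remaining point (-2, 1) is at distance² 13.54 ≤ 30.74.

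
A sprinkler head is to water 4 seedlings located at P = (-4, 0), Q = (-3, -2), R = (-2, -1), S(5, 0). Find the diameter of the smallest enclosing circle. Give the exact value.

9

The farthest pair is P–S with squared distance 81. The circle on this segment as diameter has centre (0.5, 0) and r² = 81/4 = 20.25.
Check Q: distance² to centre = 16.25 ≤ 20.25, so it lies inside.
All remaining points lie in this disk, and no smaller disk contains both endpoints, so this is the minimum enclosing circle.
Diameter = 2r = 2√(20.25) = 9.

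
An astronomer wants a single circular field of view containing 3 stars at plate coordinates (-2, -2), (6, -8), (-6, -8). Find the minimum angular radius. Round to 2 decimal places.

6.01

Call the three points A, B, C in the order given.
Side lengths²: AB² = 100, AC² = 52, BC² = 144.
Since BC² = 144 < 100 + 52 = 152, the triangle is acute, so the smallest enclosing circle is the circumcircle.
Circumcentre = (0, -23/3), r² = 325/9.
r = √(325/9) ≈ 6.01.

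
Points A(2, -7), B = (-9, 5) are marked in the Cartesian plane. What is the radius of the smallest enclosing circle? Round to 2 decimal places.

8.14

The smallest circle enclosing two points has them as diameter endpoints.
Centre = midpoint = (-3.5, -1); r² = |AB|²/4 = 265/4 = 66.25.
r = √(66.25) ≈ 8.14.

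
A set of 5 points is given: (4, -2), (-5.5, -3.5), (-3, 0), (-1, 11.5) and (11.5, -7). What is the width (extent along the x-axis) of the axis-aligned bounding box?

max x = 11.5, min x = -5.5, so width = 17.

17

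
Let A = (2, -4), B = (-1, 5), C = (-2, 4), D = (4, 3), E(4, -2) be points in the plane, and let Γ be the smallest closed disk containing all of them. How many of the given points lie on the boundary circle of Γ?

A smallest enclosing disk is always determined by at most three of the input points on its boundary.
The farthest pair is A–B with squared distance 90. The circle on this segment as diameter has centre (0.5, 0.5) and r² = 90/4 = 22.5.
Check C: distance² to centre = 18.5 ≤ 22.5, so it lies inside.
All remaining points lie in this disk, and no smaller disk contains both endpoints, so this is the minimum enclosing circle.
The points at distance exactly r from the centre are A, B — 2 points.

2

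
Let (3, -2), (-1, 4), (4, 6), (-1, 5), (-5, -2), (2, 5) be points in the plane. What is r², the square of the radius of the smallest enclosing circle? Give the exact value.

A smallest enclosing disk is always determined by at most three of the input points on its boundary.
The farthest pair is (4, 6)–(-5, -2) with squared distance 145. The circle on this segment as diameter has centre (-0.5, 2) and r² = 145/4 = 36.25.
Check (3, -2): distance² to centre = 28.25 ≤ 36.25, so it lies inside.
All remaining points lie in this disk, and no smaller disk contains both endpoints, so this is the minimum enclosing circle.

36.25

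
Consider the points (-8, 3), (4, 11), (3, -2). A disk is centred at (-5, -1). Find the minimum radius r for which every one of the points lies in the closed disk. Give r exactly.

15

The required radius is the distance from (-5, -1) to the farthest point.
Squared distances: 25, 225, 65.
Maximum is 225, attained at (4, 11).
r = √225 = 15.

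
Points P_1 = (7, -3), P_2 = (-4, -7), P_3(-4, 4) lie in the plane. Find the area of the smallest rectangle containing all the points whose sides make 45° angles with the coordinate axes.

In coordinates u = x + y, v = x − y the rectangle is axis-aligned; the map (x,y)→(u,v) scales areas by 2.
u-values: 4, -11, 0; range = 4 − (-11) = 15.
v-values: 10, 3, -8; range = 10 − (-8) = 18.
Area = (15 × 18) / 2 = 135.

135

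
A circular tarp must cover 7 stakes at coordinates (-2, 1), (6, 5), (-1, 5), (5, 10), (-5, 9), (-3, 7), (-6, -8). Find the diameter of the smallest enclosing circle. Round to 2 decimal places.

The minimum enclosing circle of a finite set is fixed by two of the points (as a diameter) or three (as a circumcircle).
The farthest pair is (5, 10)–(-6, -8) with squared distance 445. The circle on this segment as diameter has centre (-0.5, 1) and r² = 445/4 = 111.25.
Check (-2, 1): distance² to centre = 2.25 ≤ 111.25, so it lies inside.
All remaining points lie in this disk, and no smaller disk contains both endpoints, so this is the minimum enclosing circle.
Diameter = 2r = 2√(111.25) ≈ 21.10.

21.10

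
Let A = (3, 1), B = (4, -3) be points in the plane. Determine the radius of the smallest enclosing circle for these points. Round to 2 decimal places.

The smallest circle enclosing two points has them as diameter endpoints.
Centre = midpoint = (3.5, -1); r² = |AB|²/4 = 17/4 = 4.25.
r = √(4.25) ≈ 2.06.

2.06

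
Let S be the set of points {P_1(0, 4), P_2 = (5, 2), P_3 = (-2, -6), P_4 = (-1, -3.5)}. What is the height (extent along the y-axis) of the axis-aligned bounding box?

10

max y = 4, min y = -6, so height = 10.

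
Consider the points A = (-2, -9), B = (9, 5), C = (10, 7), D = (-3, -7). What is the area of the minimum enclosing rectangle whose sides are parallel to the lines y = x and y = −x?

56

In coordinates u = x + y, v = x − y the rectangle is axis-aligned; the map (x,y)→(u,v) scales areas by 2.
u-values: -11, 14, 17, -10; range = 17 − (-11) = 28.
v-values: 7, 4, 3, 4; range = 7 − 3 = 4.
Area = (28 × 4) / 2 = 56.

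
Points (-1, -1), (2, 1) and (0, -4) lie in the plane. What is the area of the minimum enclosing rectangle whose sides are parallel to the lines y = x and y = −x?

In coordinates u = x + y, v = x − y the rectangle is axis-aligned; the map (x,y)→(u,v) scales areas by 2.
u-values: -2, 3, -4; range = 3 − (-4) = 7.
v-values: 0, 1, 4; range = 4 − 0 = 4.
Area = (7 × 4) / 2 = 14.

14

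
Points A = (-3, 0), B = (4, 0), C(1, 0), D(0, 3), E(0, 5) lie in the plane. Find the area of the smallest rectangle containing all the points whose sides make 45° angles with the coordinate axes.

36

In coordinates u = x + y, v = x − y the rectangle is axis-aligned; the map (x,y)→(u,v) scales areas by 2.
u-values: -3, 4, 1, 3, 5; range = 5 − (-3) = 8.
v-values: -3, 4, 1, -3, -5; range = 4 − (-5) = 9.
Area = (8 × 9) / 2 = 36.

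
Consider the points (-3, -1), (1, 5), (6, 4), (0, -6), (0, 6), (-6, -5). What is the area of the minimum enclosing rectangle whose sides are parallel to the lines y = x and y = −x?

126

In coordinates u = x + y, v = x − y the rectangle is axis-aligned; the map (x,y)→(u,v) scales areas by 2.
u-values: -4, 6, 10, -6, 6, -11; range = 10 − (-11) = 21.
v-values: -2, -4, 2, 6, -6, -1; range = 6 − (-6) = 12.
Area = (21 × 12) / 2 = 126.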